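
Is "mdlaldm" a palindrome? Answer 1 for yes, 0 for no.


Input: mdlaldm
Reversed: mdlaldm
  Compare pos 0 ('m') with pos 6 ('m'): match
  Compare pos 1 ('d') with pos 5 ('d'): match
  Compare pos 2 ('l') with pos 4 ('l'): match
Result: palindrome

1


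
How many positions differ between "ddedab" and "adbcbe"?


Comparing "ddedab" and "adbcbe" position by position:
  Position 0: 'd' vs 'a' => DIFFER
  Position 1: 'd' vs 'd' => same
  Position 2: 'e' vs 'b' => DIFFER
  Position 3: 'd' vs 'c' => DIFFER
  Position 4: 'a' vs 'b' => DIFFER
  Position 5: 'b' vs 'e' => DIFFER
Positions that differ: 5

5


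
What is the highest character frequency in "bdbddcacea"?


Input: bdbddcacea
Character counts:
  'a': 2
  'b': 2
  'c': 2
  'd': 3
  'e': 1
Maximum frequency: 3

3


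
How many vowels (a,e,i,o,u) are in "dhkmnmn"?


Input: dhkmnmn
Checking each character:
  'd' at position 0: consonant
  'h' at position 1: consonant
  'k' at position 2: consonant
  'm' at position 3: consonant
  'n' at position 4: consonant
  'm' at position 5: consonant
  'n' at position 6: consonant
Total vowels: 0

0


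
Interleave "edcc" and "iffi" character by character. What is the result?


Interleaving "edcc" and "iffi":
  Position 0: 'e' from first, 'i' from second => "ei"
  Position 1: 'd' from first, 'f' from second => "df"
  Position 2: 'c' from first, 'f' from second => "cf"
  Position 3: 'c' from first, 'i' from second => "ci"
Result: eidfcfci

eidfcfci


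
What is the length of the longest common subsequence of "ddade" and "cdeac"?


LCS of "ddade" and "cdeac"
DP table:
           c    d    e    a    c
      0    0    0    0    0    0
  d   0    0    1    1    1    1
  d   0    0    1    1    1    1
  a   0    0    1    1    2    2
  d   0    0    1    1    2    2
  e   0    0    1    2    2    2
LCS length = dp[5][5] = 2

2


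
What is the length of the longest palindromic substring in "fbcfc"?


Input: "fbcfc"
Checking substrings for palindromes:
  [2:5] "cfc" (len 3) => palindrome
Longest palindromic substring: "cfc" with length 3

3


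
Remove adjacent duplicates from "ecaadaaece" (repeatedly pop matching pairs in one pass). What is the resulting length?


Input: ecaadaaece
Stack-based adjacent duplicate removal:
  Read 'e': push. Stack: e
  Read 'c': push. Stack: ec
  Read 'a': push. Stack: eca
  Read 'a': matches stack top 'a' => pop. Stack: ec
  Read 'd': push. Stack: ecd
  Read 'a': push. Stack: ecda
  Read 'a': matches stack top 'a' => pop. Stack: ecd
  Read 'e': push. Stack: ecde
  Read 'c': push. Stack: ecdec
  Read 'e': push. Stack: ecdece
Final stack: "ecdece" (length 6)

6


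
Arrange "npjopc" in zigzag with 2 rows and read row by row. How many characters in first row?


Zigzag "npjopc" into 2 rows:
Placing characters:
  'n' => row 0
  'p' => row 1
  'j' => row 0
  'o' => row 1
  'p' => row 0
  'c' => row 1
Rows:
  Row 0: "njp"
  Row 1: "poc"
First row length: 3

3


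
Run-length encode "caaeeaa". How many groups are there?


Input: caaeeaa
Scanning for consecutive runs:
  Group 1: 'c' x 1 (positions 0-0)
  Group 2: 'a' x 2 (positions 1-2)
  Group 3: 'e' x 2 (positions 3-4)
  Group 4: 'a' x 2 (positions 5-6)
Total groups: 4

4


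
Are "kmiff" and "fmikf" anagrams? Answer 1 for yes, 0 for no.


Strings: "kmiff", "fmikf"
Sorted first:  ffikm
Sorted second: ffikm
Sorted forms match => anagrams

1


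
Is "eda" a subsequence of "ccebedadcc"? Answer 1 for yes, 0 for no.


Check if "eda" is a subsequence of "ccebedadcc"
Greedy scan:
  Position 0 ('c'): no match needed
  Position 1 ('c'): no match needed
  Position 2 ('e'): matches sub[0] = 'e'
  Position 3 ('b'): no match needed
  Position 4 ('e'): no match needed
  Position 5 ('d'): matches sub[1] = 'd'
  Position 6 ('a'): matches sub[2] = 'a'
  Position 7 ('d'): no match needed
  Position 8 ('c'): no match needed
  Position 9 ('c'): no match needed
All 3 characters matched => is a subsequence

1


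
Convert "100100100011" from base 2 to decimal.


Input: "100100100011" in base 2
Positional expansion:
  Digit '1' (value 1) x 2^11 = 2048
  Digit '0' (value 0) x 2^10 = 0
  Digit '0' (value 0) x 2^9 = 0
  Digit '1' (value 1) x 2^8 = 256
  Digit '0' (value 0) x 2^7 = 0
  Digit '0' (value 0) x 2^6 = 0
  Digit '1' (value 1) x 2^5 = 32
  Digit '0' (value 0) x 2^4 = 0
  Digit '0' (value 0) x 2^3 = 0
  Digit '0' (value 0) x 2^2 = 0
  Digit '1' (value 1) x 2^1 = 2
  Digit '1' (value 1) x 2^0 = 1
Sum = 2339

2339


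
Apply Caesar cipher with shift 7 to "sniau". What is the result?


Caesar cipher: shift "sniau" by 7
  's' (pos 18) + 7 = pos 25 = 'z'
  'n' (pos 13) + 7 = pos 20 = 'u'
  'i' (pos 8) + 7 = pos 15 = 'p'
  'a' (pos 0) + 7 = pos 7 = 'h'
  'u' (pos 20) + 7 = pos 1 = 'b'
Result: zuphb

zuphb


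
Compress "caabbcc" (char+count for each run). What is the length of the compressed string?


Input: caabbcc
Runs:
  'c' x 1 => "c1"
  'a' x 2 => "a2"
  'b' x 2 => "b2"
  'c' x 2 => "c2"
Compressed: "c1a2b2c2"
Compressed length: 8

8


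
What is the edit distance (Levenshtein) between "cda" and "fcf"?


Computing edit distance: "cda" -> "fcf"
DP table:
           f    c    f
      0    1    2    3
  c   1    1    1    2
  d   2    2    2    2
  a   3    3    3    3
Edit distance = dp[3][3] = 3

3


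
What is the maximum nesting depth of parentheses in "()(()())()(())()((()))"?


Input: "()(()())()(())()((()))"
Tracking depth:
  Position 0 '(': depth becomes 1
  Position 1 ')': depth becomes 0
  Position 2 '(': depth becomes 1
  Position 3 '(': depth becomes 2
  Position 4 ')': depth becomes 1
  Position 5 '(': depth becomes 2
  Position 6 ')': depth becomes 1
  Position 7 ')': depth becomes 0
  Position 8 '(': depth becomes 1
  Position 9 ')': depth becomes 0
  Position 10 '(': depth becomes 1
  Position 11 '(': depth becomes 2
  Position 12 ')': depth becomes 1
  Position 13 ')': depth becomes 0
  Position 14 '(': depth becomes 1
  Position 15 ')': depth becomes 0
  Position 16 '(': depth becomes 1
  Position 17 '(': depth becomes 2
  Position 18 '(': depth becomes 3
  Position 19 ')': depth becomes 2
  Position 20 ')': depth becomes 1
  Position 21 ')': depth becomes 0
Maximum depth reached: 3

3


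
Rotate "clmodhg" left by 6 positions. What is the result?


Input: "clmodhg", rotate left by 6
First 6 characters: "clmodh"
Remaining characters: "g"
Concatenate remaining + first: "g" + "clmodh" = "gclmodh"

gclmodh


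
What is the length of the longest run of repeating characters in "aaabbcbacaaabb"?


Input: "aaabbcbacaaabb"
Scanning for longest run:
  Position 1 ('a'): continues run of 'a', length=2
  Position 2 ('a'): continues run of 'a', length=3
  Position 3 ('b'): new char, reset run to 1
  Position 4 ('b'): continues run of 'b', length=2
  Position 5 ('c'): new char, reset run to 1
  Position 6 ('b'): new char, reset run to 1
  Position 7 ('a'): new char, reset run to 1
  Position 8 ('c'): new char, reset run to 1
  Position 9 ('a'): new char, reset run to 1
  Position 10 ('a'): continues run of 'a', length=2
  Position 11 ('a'): continues run of 'a', length=3
  Position 12 ('b'): new char, reset run to 1
  Position 13 ('b'): continues run of 'b', length=2
Longest run: 'a' with length 3

3


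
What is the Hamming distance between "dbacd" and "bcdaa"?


Comparing "dbacd" and "bcdaa" position by position:
  Position 0: 'd' vs 'b' => differ
  Position 1: 'b' vs 'c' => differ
  Position 2: 'a' vs 'd' => differ
  Position 3: 'c' vs 'a' => differ
  Position 4: 'd' vs 'a' => differ
Total differences (Hamming distance): 5

5


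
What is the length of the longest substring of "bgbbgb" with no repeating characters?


Input: "bgbbgb"
Sliding window (track last position of each char):
  Position 0 ('b'): window [0,0] length 1 -- new best
  Position 1 ('g'): window [0,1] length 2 -- new best
  Position 2 ('b'): repeat (last at 0), move window start to 1
  Position 2 ('b'): window [1,2] length 2
  Position 3 ('b'): repeat (last at 2), move window start to 3
  Position 3 ('b'): window [3,3] length 1
  Position 4 ('g'): window [3,4] length 2
  Position 5 ('b'): repeat (last at 3), move window start to 4
  Position 5 ('b'): window [4,5] length 2
Longest substring with no repeats: "bg" with length 2

2


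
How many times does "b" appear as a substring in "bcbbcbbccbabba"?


Searching for "b" in "bcbbcbbccbabba"
Scanning each position:
  Position 0: "b" => MATCH
  Position 1: "c" => no
  Position 2: "b" => MATCH
  Position 3: "b" => MATCH
  Position 4: "c" => no
  Position 5: "b" => MATCH
  Position 6: "b" => MATCH
  Position 7: "c" => no
  Position 8: "c" => no
  Position 9: "b" => MATCH
  Position 10: "a" => no
  Position 11: "b" => MATCH
  Position 12: "b" => MATCH
  Position 13: "a" => no
Total occurrences: 8

8


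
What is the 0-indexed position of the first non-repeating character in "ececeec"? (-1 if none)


Input: ececeec
Character frequencies:
  'c': 3
  'e': 4
Scanning left to right for freq == 1:
  Position 0 ('e'): freq=4, skip
  Position 1 ('c'): freq=3, skip
  Position 2 ('e'): freq=4, skip
  Position 3 ('c'): freq=3, skip
  Position 4 ('e'): freq=4, skip
  Position 5 ('e'): freq=4, skip
  Position 6 ('c'): freq=3, skip
  No unique character found => answer = -1

-1


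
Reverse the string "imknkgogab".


Input: imknkgogab
Reading characters right to left:
  Position 9: 'b'
  Position 8: 'a'
  Position 7: 'g'
  Position 6: 'o'
  Position 5: 'g'
  Position 4: 'k'
  Position 3: 'n'
  Position 2: 'k'
  Position 1: 'm'
  Position 0: 'i'
Reversed: bagogknkmi

bagogknkmi


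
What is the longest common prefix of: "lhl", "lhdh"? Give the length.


Words: lhl, lhdh
  Position 0: all 'l' => match
  Position 1: all 'h' => match
  Position 2: ('l', 'd') => mismatch, stop
LCP = "lh" (length 2)

2


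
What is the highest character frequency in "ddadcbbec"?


Input: ddadcbbec
Character counts:
  'a': 1
  'b': 2
  'c': 2
  'd': 3
  'e': 1
Maximum frequency: 3

3


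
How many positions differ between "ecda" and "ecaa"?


Comparing "ecda" and "ecaa" position by position:
  Position 0: 'e' vs 'e' => same
  Position 1: 'c' vs 'c' => same
  Position 2: 'd' vs 'a' => DIFFER
  Position 3: 'a' vs 'a' => same
Positions that differ: 1

1


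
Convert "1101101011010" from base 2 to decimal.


Input: "1101101011010" in base 2
Positional expansion:
  Digit '1' (value 1) x 2^12 = 4096
  Digit '1' (value 1) x 2^11 = 2048
  Digit '0' (value 0) x 2^10 = 0
  Digit '1' (value 1) x 2^9 = 512
  Digit '1' (value 1) x 2^8 = 256
  Digit '0' (value 0) x 2^7 = 0
  Digit '1' (value 1) x 2^6 = 64
  Digit '0' (value 0) x 2^5 = 0
  Digit '1' (value 1) x 2^4 = 16
  Digit '1' (value 1) x 2^3 = 8
  Digit '0' (value 0) x 2^2 = 0
  Digit '1' (value 1) x 2^1 = 2
  Digit '0' (value 0) x 2^0 = 0
Sum = 7002

7002


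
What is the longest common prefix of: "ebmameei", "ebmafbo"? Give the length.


Words: ebmameei, ebmafbo
  Position 0: all 'e' => match
  Position 1: all 'b' => match
  Position 2: all 'm' => match
  Position 3: all 'a' => match
  Position 4: ('m', 'f') => mismatch, stop
LCP = "ebma" (length 4)

4


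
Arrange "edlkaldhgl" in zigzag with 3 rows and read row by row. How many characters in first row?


Zigzag "edlkaldhgl" into 3 rows:
Placing characters:
  'e' => row 0
  'd' => row 1
  'l' => row 2
  'k' => row 1
  'a' => row 0
  'l' => row 1
  'd' => row 2
  'h' => row 1
  'g' => row 0
  'l' => row 1
Rows:
  Row 0: "eag"
  Row 1: "dklhl"
  Row 2: "ld"
First row length: 3

3


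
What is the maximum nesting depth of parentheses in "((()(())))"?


Input: "((()(())))"
Tracking depth:
  Position 0 '(': depth becomes 1
  Position 1 '(': depth becomes 2
  Position 2 '(': depth becomes 3
  Position 3 ')': depth becomes 2
  Position 4 '(': depth becomes 3
  Position 5 '(': depth becomes 4
  Position 6 ')': depth becomes 3
  Position 7 ')': depth becomes 2
  Position 8 ')': depth becomes 1
  Position 9 ')': depth becomes 0
Maximum depth reached: 4

4


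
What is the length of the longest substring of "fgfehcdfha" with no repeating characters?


Input: "fgfehcdfha"
Sliding window (track last position of each char):
  Position 0 ('f'): window [0,0] length 1 -- new best
  Position 1 ('g'): window [0,1] length 2 -- new best
  Position 2 ('f'): repeat (last at 0), move window start to 1
  Position 2 ('f'): window [1,2] length 2
  Position 3 ('e'): window [1,3] length 3 -- new best
  Position 4 ('h'): window [1,4] length 4 -- new best
  Position 5 ('c'): window [1,5] length 5 -- new best
  Position 6 ('d'): window [1,6] length 6 -- new best
  Position 7 ('f'): repeat (last at 2), move window start to 3
  Position 7 ('f'): window [3,7] length 5
  Position 8 ('h'): repeat (last at 4), move window start to 5
  Position 8 ('h'): window [5,8] length 4
  Position 9 ('a'): window [5,9] length 5
Longest substring with no repeats: "gfehcd" with length 6

6


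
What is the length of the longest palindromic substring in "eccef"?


Input: "eccef"
Checking substrings for palindromes:
  [0:4] "ecce" (len 4) => palindrome
  [1:3] "cc" (len 2) => palindrome
Longest palindromic substring: "ecce" with length 4

4


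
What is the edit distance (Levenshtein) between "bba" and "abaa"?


Computing edit distance: "bba" -> "abaa"
DP table:
           a    b    a    a
      0    1    2    3    4
  b   1    1    1    2    3
  b   2    2    1    2    3
  a   3    2    2    1    2
Edit distance = dp[3][4] = 2

2


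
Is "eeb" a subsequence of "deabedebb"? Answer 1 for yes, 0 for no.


Check if "eeb" is a subsequence of "deabedebb"
Greedy scan:
  Position 0 ('d'): no match needed
  Position 1 ('e'): matches sub[0] = 'e'
  Position 2 ('a'): no match needed
  Position 3 ('b'): no match needed
  Position 4 ('e'): matches sub[1] = 'e'
  Position 5 ('d'): no match needed
  Position 6 ('e'): no match needed
  Position 7 ('b'): matches sub[2] = 'b'
  Position 8 ('b'): no match needed
All 3 characters matched => is a subsequence

1


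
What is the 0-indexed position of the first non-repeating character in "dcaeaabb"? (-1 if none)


Input: dcaeaabb
Character frequencies:
  'a': 3
  'b': 2
  'c': 1
  'd': 1
  'e': 1
Scanning left to right for freq == 1:
  Position 0 ('d'): unique! => answer = 0

0


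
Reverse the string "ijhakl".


Input: ijhakl
Reading characters right to left:
  Position 5: 'l'
  Position 4: 'k'
  Position 3: 'a'
  Position 2: 'h'
  Position 1: 'j'
  Position 0: 'i'
Reversed: lkahji

lkahji


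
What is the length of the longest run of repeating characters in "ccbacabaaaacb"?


Input: "ccbacabaaaacb"
Scanning for longest run:
  Position 1 ('c'): continues run of 'c', length=2
  Position 2 ('b'): new char, reset run to 1
  Position 3 ('a'): new char, reset run to 1
  Position 4 ('c'): new char, reset run to 1
  Position 5 ('a'): new char, reset run to 1
  Position 6 ('b'): new char, reset run to 1
  Position 7 ('a'): new char, reset run to 1
  Position 8 ('a'): continues run of 'a', length=2
  Position 9 ('a'): continues run of 'a', length=3
  Position 10 ('a'): continues run of 'a', length=4
  Position 11 ('c'): new char, reset run to 1
  Position 12 ('b'): new char, reset run to 1
Longest run: 'a' with length 4

4


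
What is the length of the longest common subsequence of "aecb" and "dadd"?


LCS of "aecb" and "dadd"
DP table:
           d    a    d    d
      0    0    0    0    0
  a   0    0    1    1    1
  e   0    0    1    1    1
  c   0    0    1    1    1
  b   0    0    1    1    1
LCS length = dp[4][4] = 1

1


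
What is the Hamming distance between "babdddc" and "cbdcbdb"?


Comparing "babdddc" and "cbdcbdb" position by position:
  Position 0: 'b' vs 'c' => differ
  Position 1: 'a' vs 'b' => differ
  Position 2: 'b' vs 'd' => differ
  Position 3: 'd' vs 'c' => differ
  Position 4: 'd' vs 'b' => differ
  Position 5: 'd' vs 'd' => same
  Position 6: 'c' vs 'b' => differ
Total differences (Hamming distance): 6

6


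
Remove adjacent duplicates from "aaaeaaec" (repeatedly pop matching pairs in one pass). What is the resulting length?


Input: aaaeaaec
Stack-based adjacent duplicate removal:
  Read 'a': push. Stack: a
  Read 'a': matches stack top 'a' => pop. Stack: (empty)
  Read 'a': push. Stack: a
  Read 'e': push. Stack: ae
  Read 'a': push. Stack: aea
  Read 'a': matches stack top 'a' => pop. Stack: ae
  Read 'e': matches stack top 'e' => pop. Stack: a
  Read 'c': push. Stack: ac
Final stack: "ac" (length 2)

2


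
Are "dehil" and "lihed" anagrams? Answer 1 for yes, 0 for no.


Strings: "dehil", "lihed"
Sorted first:  dehil
Sorted second: dehil
Sorted forms match => anagrams

1


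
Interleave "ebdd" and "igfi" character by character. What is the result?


Interleaving "ebdd" and "igfi":
  Position 0: 'e' from first, 'i' from second => "ei"
  Position 1: 'b' from first, 'g' from second => "bg"
  Position 2: 'd' from first, 'f' from second => "df"
  Position 3: 'd' from first, 'i' from second => "di"
Result: eibgdfdi

eibgdfdi


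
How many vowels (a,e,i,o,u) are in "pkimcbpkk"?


Input: pkimcbpkk
Checking each character:
  'p' at position 0: consonant
  'k' at position 1: consonant
  'i' at position 2: vowel (running total: 1)
  'm' at position 3: consonant
  'c' at position 4: consonant
  'b' at position 5: consonant
  'p' at position 6: consonant
  'k' at position 7: consonant
  'k' at position 8: consonant
Total vowels: 1

1


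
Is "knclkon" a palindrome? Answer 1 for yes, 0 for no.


Input: knclkon
Reversed: noklcnk
  Compare pos 0 ('k') with pos 6 ('n'): MISMATCH
  Compare pos 1 ('n') with pos 5 ('o'): MISMATCH
  Compare pos 2 ('c') with pos 4 ('k'): MISMATCH
Result: not a palindrome

0


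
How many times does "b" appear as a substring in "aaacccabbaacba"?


Searching for "b" in "aaacccabbaacba"
Scanning each position:
  Position 0: "a" => no
  Position 1: "a" => no
  Position 2: "a" => no
  Position 3: "c" => no
  Position 4: "c" => no
  Position 5: "c" => no
  Position 6: "a" => no
  Position 7: "b" => MATCH
  Position 8: "b" => MATCH
  Position 9: "a" => no
  Position 10: "a" => no
  Position 11: "c" => no
  Position 12: "b" => MATCH
  Position 13: "a" => no
Total occurrences: 3

3


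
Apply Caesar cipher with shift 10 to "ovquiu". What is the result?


Caesar cipher: shift "ovquiu" by 10
  'o' (pos 14) + 10 = pos 24 = 'y'
  'v' (pos 21) + 10 = pos 5 = 'f'
  'q' (pos 16) + 10 = pos 0 = 'a'
  'u' (pos 20) + 10 = pos 4 = 'e'
  'i' (pos 8) + 10 = pos 18 = 's'
  'u' (pos 20) + 10 = pos 4 = 'e'
Result: yfaese

yfaese


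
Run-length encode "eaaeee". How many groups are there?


Input: eaaeee
Scanning for consecutive runs:
  Group 1: 'e' x 1 (positions 0-0)
  Group 2: 'a' x 2 (positions 1-2)
  Group 3: 'e' x 3 (positions 3-5)
Total groups: 3

3


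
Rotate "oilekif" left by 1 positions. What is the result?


Input: "oilekif", rotate left by 1
First 1 characters: "o"
Remaining characters: "ilekif"
Concatenate remaining + first: "ilekif" + "o" = "ilekifo"

ilekifo


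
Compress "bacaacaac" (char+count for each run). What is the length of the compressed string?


Input: bacaacaac
Runs:
  'b' x 1 => "b1"
  'a' x 1 => "a1"
  'c' x 1 => "c1"
  'a' x 2 => "a2"
  'c' x 1 => "c1"
  'a' x 2 => "a2"
  'c' x 1 => "c1"
Compressed: "b1a1c1a2c1a2c1"
Compressed length: 14

14


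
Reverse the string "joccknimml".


Input: joccknimml
Reading characters right to left:
  Position 9: 'l'
  Position 8: 'm'
  Position 7: 'm'
  Position 6: 'i'
  Position 5: 'n'
  Position 4: 'k'
  Position 3: 'c'
  Position 2: 'c'
  Position 1: 'o'
  Position 0: 'j'
Reversed: lmminkccoj

lmminkccoj


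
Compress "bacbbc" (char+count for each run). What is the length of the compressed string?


Input: bacbbc
Runs:
  'b' x 1 => "b1"
  'a' x 1 => "a1"
  'c' x 1 => "c1"
  'b' x 2 => "b2"
  'c' x 1 => "c1"
Compressed: "b1a1c1b2c1"
Compressed length: 10

10


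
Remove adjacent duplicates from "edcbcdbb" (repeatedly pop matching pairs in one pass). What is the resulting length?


Input: edcbcdbb
Stack-based adjacent duplicate removal:
  Read 'e': push. Stack: e
  Read 'd': push. Stack: ed
  Read 'c': push. Stack: edc
  Read 'b': push. Stack: edcb
  Read 'c': push. Stack: edcbc
  Read 'd': push. Stack: edcbcd
  Read 'b': push. Stack: edcbcdb
  Read 'b': matches stack top 'b' => pop. Stack: edcbcd
Final stack: "edcbcd" (length 6)

6


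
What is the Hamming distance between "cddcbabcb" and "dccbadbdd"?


Comparing "cddcbabcb" and "dccbadbdd" position by position:
  Position 0: 'c' vs 'd' => differ
  Position 1: 'd' vs 'c' => differ
  Position 2: 'd' vs 'c' => differ
  Position 3: 'c' vs 'b' => differ
  Position 4: 'b' vs 'a' => differ
  Position 5: 'a' vs 'd' => differ
  Position 6: 'b' vs 'b' => same
  Position 7: 'c' vs 'd' => differ
  Position 8: 'b' vs 'd' => differ
Total differences (Hamming distance): 8

8


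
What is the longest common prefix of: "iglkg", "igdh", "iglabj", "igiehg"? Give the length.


Words: iglkg, igdh, iglabj, igiehg
  Position 0: all 'i' => match
  Position 1: all 'g' => match
  Position 2: ('l', 'd', 'l', 'i') => mismatch, stop
LCP = "ig" (length 2)

2


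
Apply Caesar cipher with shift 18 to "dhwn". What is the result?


Caesar cipher: shift "dhwn" by 18
  'd' (pos 3) + 18 = pos 21 = 'v'
  'h' (pos 7) + 18 = pos 25 = 'z'
  'w' (pos 22) + 18 = pos 14 = 'o'
  'n' (pos 13) + 18 = pos 5 = 'f'
Result: vzof

vzof


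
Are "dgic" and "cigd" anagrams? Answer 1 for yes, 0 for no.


Strings: "dgic", "cigd"
Sorted first:  cdgi
Sorted second: cdgi
Sorted forms match => anagrams

1


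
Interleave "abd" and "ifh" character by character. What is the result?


Interleaving "abd" and "ifh":
  Position 0: 'a' from first, 'i' from second => "ai"
  Position 1: 'b' from first, 'f' from second => "bf"
  Position 2: 'd' from first, 'h' from second => "dh"
Result: aibfdh

aibfdh


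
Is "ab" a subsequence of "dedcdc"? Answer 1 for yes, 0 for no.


Check if "ab" is a subsequence of "dedcdc"
Greedy scan:
  Position 0 ('d'): no match needed
  Position 1 ('e'): no match needed
  Position 2 ('d'): no match needed
  Position 3 ('c'): no match needed
  Position 4 ('d'): no match needed
  Position 5 ('c'): no match needed
Only matched 0/2 characters => not a subsequence

0


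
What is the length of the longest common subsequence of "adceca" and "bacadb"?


LCS of "adceca" and "bacadb"
DP table:
           b    a    c    a    d    b
      0    0    0    0    0    0    0
  a   0    0    1    1    1    1    1
  d   0    0    1    1    1    2    2
  c   0    0    1    2    2    2    2
  e   0    0    1    2    2    2    2
  c   0    0    1    2    2    2    2
  a   0    0    1    2    3    3    3
LCS length = dp[6][6] = 3

3


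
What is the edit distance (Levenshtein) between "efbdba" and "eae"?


Computing edit distance: "efbdba" -> "eae"
DP table:
           e    a    e
      0    1    2    3
  e   1    0    1    2
  f   2    1    1    2
  b   3    2    2    2
  d   4    3    3    3
  b   5    4    4    4
  a   6    5    4    5
Edit distance = dp[6][3] = 5

5


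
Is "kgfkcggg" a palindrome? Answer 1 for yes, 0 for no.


Input: kgfkcggg
Reversed: gggckfgk
  Compare pos 0 ('k') with pos 7 ('g'): MISMATCH
  Compare pos 1 ('g') with pos 6 ('g'): match
  Compare pos 2 ('f') with pos 5 ('g'): MISMATCH
  Compare pos 3 ('k') with pos 4 ('c'): MISMATCH
Result: not a palindrome

0


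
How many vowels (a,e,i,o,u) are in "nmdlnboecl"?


Input: nmdlnboecl
Checking each character:
  'n' at position 0: consonant
  'm' at position 1: consonant
  'd' at position 2: consonant
  'l' at position 3: consonant
  'n' at position 4: consonant
  'b' at position 5: consonant
  'o' at position 6: vowel (running total: 1)
  'e' at position 7: vowel (running total: 2)
  'c' at position 8: consonant
  'l' at position 9: consonant
Total vowels: 2

2


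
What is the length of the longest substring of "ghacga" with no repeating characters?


Input: "ghacga"
Sliding window (track last position of each char):
  Position 0 ('g'): window [0,0] length 1 -- new best
  Position 1 ('h'): window [0,1] length 2 -- new best
  Position 2 ('a'): window [0,2] length 3 -- new best
  Position 3 ('c'): window [0,3] length 4 -- new best
  Position 4 ('g'): repeat (last at 0), move window start to 1
  Position 4 ('g'): window [1,4] length 4
  Position 5 ('a'): repeat (last at 2), move window start to 3
  Position 5 ('a'): window [3,5] length 3
Longest substring with no repeats: "ghac" with length 4

4


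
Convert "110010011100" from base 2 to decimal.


Input: "110010011100" in base 2
Positional expansion:
  Digit '1' (value 1) x 2^11 = 2048
  Digit '1' (value 1) x 2^10 = 1024
  Digit '0' (value 0) x 2^9 = 0
  Digit '0' (value 0) x 2^8 = 0
  Digit '1' (value 1) x 2^7 = 128
  Digit '0' (value 0) x 2^6 = 0
  Digit '0' (value 0) x 2^5 = 0
  Digit '1' (value 1) x 2^4 = 16
  Digit '1' (value 1) x 2^3 = 8
  Digit '1' (value 1) x 2^2 = 4
  Digit '0' (value 0) x 2^1 = 0
  Digit '0' (value 0) x 2^0 = 0
Sum = 3228

3228


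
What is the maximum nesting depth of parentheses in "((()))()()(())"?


Input: "((()))()()(())"
Tracking depth:
  Position 0 '(': depth becomes 1
  Position 1 '(': depth becomes 2
  Position 2 '(': depth becomes 3
  Position 3 ')': depth becomes 2
  Position 4 ')': depth becomes 1
  Position 5 ')': depth becomes 0
  Position 6 '(': depth becomes 1
  Position 7 ')': depth becomes 0
  Position 8 '(': depth becomes 1
  Position 9 ')': depth becomes 0
  Position 10 '(': depth becomes 1
  Position 11 '(': depth becomes 2
  Position 12 ')': depth becomes 1
  Position 13 ')': depth becomes 0
Maximum depth reached: 3

3


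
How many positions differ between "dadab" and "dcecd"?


Comparing "dadab" and "dcecd" position by position:
  Position 0: 'd' vs 'd' => same
  Position 1: 'a' vs 'c' => DIFFER
  Position 2: 'd' vs 'e' => DIFFER
  Position 3: 'a' vs 'c' => DIFFER
  Position 4: 'b' vs 'd' => DIFFER
Positions that differ: 4

4


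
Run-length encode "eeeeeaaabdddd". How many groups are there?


Input: eeeeeaaabdddd
Scanning for consecutive runs:
  Group 1: 'e' x 5 (positions 0-4)
  Group 2: 'a' x 3 (positions 5-7)
  Group 3: 'b' x 1 (positions 8-8)
  Group 4: 'd' x 4 (positions 9-12)
Total groups: 4

4


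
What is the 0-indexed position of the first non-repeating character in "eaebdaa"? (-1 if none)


Input: eaebdaa
Character frequencies:
  'a': 3
  'b': 1
  'd': 1
  'e': 2
Scanning left to right for freq == 1:
  Position 0 ('e'): freq=2, skip
  Position 1 ('a'): freq=3, skip
  Position 2 ('e'): freq=2, skip
  Position 3 ('b'): unique! => answer = 3

3


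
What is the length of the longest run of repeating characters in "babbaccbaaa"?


Input: "babbaccbaaa"
Scanning for longest run:
  Position 1 ('a'): new char, reset run to 1
  Position 2 ('b'): new char, reset run to 1
  Position 3 ('b'): continues run of 'b', length=2
  Position 4 ('a'): new char, reset run to 1
  Position 5 ('c'): new char, reset run to 1
  Position 6 ('c'): continues run of 'c', length=2
  Position 7 ('b'): new char, reset run to 1
  Position 8 ('a'): new char, reset run to 1
  Position 9 ('a'): continues run of 'a', length=2
  Position 10 ('a'): continues run of 'a', length=3
Longest run: 'a' with length 3

3


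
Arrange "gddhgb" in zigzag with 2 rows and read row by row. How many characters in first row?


Zigzag "gddhgb" into 2 rows:
Placing characters:
  'g' => row 0
  'd' => row 1
  'd' => row 0
  'h' => row 1
  'g' => row 0
  'b' => row 1
Rows:
  Row 0: "gdg"
  Row 1: "dhb"
First row length: 3

3


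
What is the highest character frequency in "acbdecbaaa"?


Input: acbdecbaaa
Character counts:
  'a': 4
  'b': 2
  'c': 2
  'd': 1
  'e': 1
Maximum frequency: 4

4


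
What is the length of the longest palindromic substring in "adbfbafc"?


Input: "adbfbafc"
Checking substrings for palindromes:
  [2:5] "bfb" (len 3) => palindrome
Longest palindromic substring: "bfb" with length 3

3


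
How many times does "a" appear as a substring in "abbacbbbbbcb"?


Searching for "a" in "abbacbbbbbcb"
Scanning each position:
  Position 0: "a" => MATCH
  Position 1: "b" => no
  Position 2: "b" => no
  Position 3: "a" => MATCH
  Position 4: "c" => no
  Position 5: "b" => no
  Position 6: "b" => no
  Position 7: "b" => no
  Position 8: "b" => no
  Position 9: "b" => no
  Position 10: "c" => no
  Position 11: "b" => no
Total occurrences: 2

2


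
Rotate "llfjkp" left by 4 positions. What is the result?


Input: "llfjkp", rotate left by 4
First 4 characters: "llfj"
Remaining characters: "kp"
Concatenate remaining + first: "kp" + "llfj" = "kpllfj"

kpllfj


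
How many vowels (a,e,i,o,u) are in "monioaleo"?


Input: monioaleo
Checking each character:
  'm' at position 0: consonant
  'o' at position 1: vowel (running total: 1)
  'n' at position 2: consonant
  'i' at position 3: vowel (running total: 2)
  'o' at position 4: vowel (running total: 3)
  'a' at position 5: vowel (running total: 4)
  'l' at position 6: consonant
  'e' at position 7: vowel (running total: 5)
  'o' at position 8: vowel (running total: 6)
Total vowels: 6

6


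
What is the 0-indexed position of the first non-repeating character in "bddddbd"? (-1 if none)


Input: bddddbd
Character frequencies:
  'b': 2
  'd': 5
Scanning left to right for freq == 1:
  Position 0 ('b'): freq=2, skip
  Position 1 ('d'): freq=5, skip
  Position 2 ('d'): freq=5, skip
  Position 3 ('d'): freq=5, skip
  Position 4 ('d'): freq=5, skip
  Position 5 ('b'): freq=2, skip
  Position 6 ('d'): freq=5, skip
  No unique character found => answer = -1

-1


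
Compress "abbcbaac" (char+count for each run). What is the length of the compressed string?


Input: abbcbaac
Runs:
  'a' x 1 => "a1"
  'b' x 2 => "b2"
  'c' x 1 => "c1"
  'b' x 1 => "b1"
  'a' x 2 => "a2"
  'c' x 1 => "c1"
Compressed: "a1b2c1b1a2c1"
Compressed length: 12

12


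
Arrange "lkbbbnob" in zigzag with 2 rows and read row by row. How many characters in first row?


Zigzag "lkbbbnob" into 2 rows:
Placing characters:
  'l' => row 0
  'k' => row 1
  'b' => row 0
  'b' => row 1
  'b' => row 0
  'n' => row 1
  'o' => row 0
  'b' => row 1
Rows:
  Row 0: "lbbo"
  Row 1: "kbnb"
First row length: 4

4


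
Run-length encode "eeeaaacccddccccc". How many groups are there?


Input: eeeaaacccddccccc
Scanning for consecutive runs:
  Group 1: 'e' x 3 (positions 0-2)
  Group 2: 'a' x 3 (positions 3-5)
  Group 3: 'c' x 3 (positions 6-8)
  Group 4: 'd' x 2 (positions 9-10)
  Group 5: 'c' x 5 (positions 11-15)
Total groups: 5

5


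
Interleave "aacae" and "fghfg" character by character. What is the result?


Interleaving "aacae" and "fghfg":
  Position 0: 'a' from first, 'f' from second => "af"
  Position 1: 'a' from first, 'g' from second => "ag"
  Position 2: 'c' from first, 'h' from second => "ch"
  Position 3: 'a' from first, 'f' from second => "af"
  Position 4: 'e' from first, 'g' from second => "eg"
Result: afagchafeg

afagchafeg


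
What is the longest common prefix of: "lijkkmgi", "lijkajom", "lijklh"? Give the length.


Words: lijkkmgi, lijkajom, lijklh
  Position 0: all 'l' => match
  Position 1: all 'i' => match
  Position 2: all 'j' => match
  Position 3: all 'k' => match
  Position 4: ('k', 'a', 'l') => mismatch, stop
LCP = "lijk" (length 4)

4


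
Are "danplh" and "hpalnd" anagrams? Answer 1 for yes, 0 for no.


Strings: "danplh", "hpalnd"
Sorted first:  adhlnp
Sorted second: adhlnp
Sorted forms match => anagrams

1


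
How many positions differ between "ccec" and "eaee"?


Comparing "ccec" and "eaee" position by position:
  Position 0: 'c' vs 'e' => DIFFER
  Position 1: 'c' vs 'a' => DIFFER
  Position 2: 'e' vs 'e' => same
  Position 3: 'c' vs 'e' => DIFFER
Positions that differ: 3

3


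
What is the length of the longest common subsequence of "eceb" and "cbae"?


LCS of "eceb" and "cbae"
DP table:
           c    b    a    e
      0    0    0    0    0
  e   0    0    0    0    1
  c   0    1    1    1    1
  e   0    1    1    1    2
  b   0    1    2    2    2
LCS length = dp[4][4] = 2

2


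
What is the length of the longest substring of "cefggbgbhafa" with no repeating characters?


Input: "cefggbgbhafa"
Sliding window (track last position of each char):
  Position 0 ('c'): window [0,0] length 1 -- new best
  Position 1 ('e'): window [0,1] length 2 -- new best
  Position 2 ('f'): window [0,2] length 3 -- new best
  Position 3 ('g'): window [0,3] length 4 -- new best
  Position 4 ('g'): repeat (last at 3), move window start to 4
  Position 4 ('g'): window [4,4] length 1
  Position 5 ('b'): window [4,5] length 2
  Position 6 ('g'): repeat (last at 4), move window start to 5
  Position 6 ('g'): window [5,6] length 2
  Position 7 ('b'): repeat (last at 5), move window start to 6
  Position 7 ('b'): window [6,7] length 2
  Position 8 ('h'): window [6,8] length 3
  Position 9 ('a'): window [6,9] length 4
  Position 10 ('f'): window [6,10] length 5 -- new best
  Position 11 ('a'): repeat (last at 9), move window start to 10
  Position 11 ('a'): window [10,11] length 2
Longest substring with no repeats: "gbhaf" with length 5

5


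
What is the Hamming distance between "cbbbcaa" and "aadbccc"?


Comparing "cbbbcaa" and "aadbccc" position by position:
  Position 0: 'c' vs 'a' => differ
  Position 1: 'b' vs 'a' => differ
  Position 2: 'b' vs 'd' => differ
  Position 3: 'b' vs 'b' => same
  Position 4: 'c' vs 'c' => same
  Position 5: 'a' vs 'c' => differ
  Position 6: 'a' vs 'c' => differ
Total differences (Hamming distance): 5

5


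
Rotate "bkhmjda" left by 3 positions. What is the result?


Input: "bkhmjda", rotate left by 3
First 3 characters: "bkh"
Remaining characters: "mjda"
Concatenate remaining + first: "mjda" + "bkh" = "mjdabkh"

mjdabkh


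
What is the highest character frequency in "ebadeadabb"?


Input: ebadeadabb
Character counts:
  'a': 3
  'b': 3
  'd': 2
  'e': 2
Maximum frequency: 3

3


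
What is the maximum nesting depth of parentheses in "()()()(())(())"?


Input: "()()()(())(())"
Tracking depth:
  Position 0 '(': depth becomes 1
  Position 1 ')': depth becomes 0
  Position 2 '(': depth becomes 1
  Position 3 ')': depth becomes 0
  Position 4 '(': depth becomes 1
  Position 5 ')': depth becomes 0
  Position 6 '(': depth becomes 1
  Position 7 '(': depth becomes 2
  Position 8 ')': depth becomes 1
  Position 9 ')': depth becomes 0
  Position 10 '(': depth becomes 1
  Position 11 '(': depth becomes 2
  Position 12 ')': depth becomes 1
  Position 13 ')': depth becomes 0
Maximum depth reached: 2

2


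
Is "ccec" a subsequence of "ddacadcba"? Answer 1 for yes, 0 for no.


Check if "ccec" is a subsequence of "ddacadcba"
Greedy scan:
  Position 0 ('d'): no match needed
  Position 1 ('d'): no match needed
  Position 2 ('a'): no match needed
  Position 3 ('c'): matches sub[0] = 'c'
  Position 4 ('a'): no match needed
  Position 5 ('d'): no match needed
  Position 6 ('c'): matches sub[1] = 'c'
  Position 7 ('b'): no match needed
  Position 8 ('a'): no match needed
Only matched 2/4 characters => not a subsequence

0


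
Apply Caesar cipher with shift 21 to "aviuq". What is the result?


Caesar cipher: shift "aviuq" by 21
  'a' (pos 0) + 21 = pos 21 = 'v'
  'v' (pos 21) + 21 = pos 16 = 'q'
  'i' (pos 8) + 21 = pos 3 = 'd'
  'u' (pos 20) + 21 = pos 15 = 'p'
  'q' (pos 16) + 21 = pos 11 = 'l'
Result: vqdpl

vqdpl


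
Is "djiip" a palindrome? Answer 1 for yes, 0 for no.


Input: djiip
Reversed: piijd
  Compare pos 0 ('d') with pos 4 ('p'): MISMATCH
  Compare pos 1 ('j') with pos 3 ('i'): MISMATCH
Result: not a palindrome

0


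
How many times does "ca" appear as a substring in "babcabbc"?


Searching for "ca" in "babcabbc"
Scanning each position:
  Position 0: "ba" => no
  Position 1: "ab" => no
  Position 2: "bc" => no
  Position 3: "ca" => MATCH
  Position 4: "ab" => no
  Position 5: "bb" => no
  Position 6: "bc" => no
Total occurrences: 1

1


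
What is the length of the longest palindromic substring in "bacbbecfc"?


Input: "bacbbecfc"
Checking substrings for palindromes:
  [6:9] "cfc" (len 3) => palindrome
  [3:5] "bb" (len 2) => palindrome
Longest palindromic substring: "cfc" with length 3

3


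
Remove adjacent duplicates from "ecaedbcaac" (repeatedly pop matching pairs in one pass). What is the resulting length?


Input: ecaedbcaac
Stack-based adjacent duplicate removal:
  Read 'e': push. Stack: e
  Read 'c': push. Stack: ec
  Read 'a': push. Stack: eca
  Read 'e': push. Stack: ecae
  Read 'd': push. Stack: ecaed
  Read 'b': push. Stack: ecaedb
  Read 'c': push. Stack: ecaedbc
  Read 'a': push. Stack: ecaedbca
  Read 'a': matches stack top 'a' => pop. Stack: ecaedbc
  Read 'c': matches stack top 'c' => pop. Stack: ecaedb
Final stack: "ecaedb" (length 6)

6


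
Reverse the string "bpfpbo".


Input: bpfpbo
Reading characters right to left:
  Position 5: 'o'
  Position 4: 'b'
  Position 3: 'p'
  Position 2: 'f'
  Position 1: 'p'
  Position 0: 'b'
Reversed: obpfpb

obpfpb


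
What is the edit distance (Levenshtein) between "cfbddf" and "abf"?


Computing edit distance: "cfbddf" -> "abf"
DP table:
           a    b    f
      0    1    2    3
  c   1    1    2    3
  f   2    2    2    2
  b   3    3    2    3
  d   4    4    3    3
  d   5    5    4    4
  f   6    6    5    4
Edit distance = dp[6][3] = 4

4


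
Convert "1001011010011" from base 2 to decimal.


Input: "1001011010011" in base 2
Positional expansion:
  Digit '1' (value 1) x 2^12 = 4096
  Digit '0' (value 0) x 2^11 = 0
  Digit '0' (value 0) x 2^10 = 0
  Digit '1' (value 1) x 2^9 = 512
  Digit '0' (value 0) x 2^8 = 0
  Digit '1' (value 1) x 2^7 = 128
  Digit '1' (value 1) x 2^6 = 64
  Digit '0' (value 0) x 2^5 = 0
  Digit '1' (value 1) x 2^4 = 16
  Digit '0' (value 0) x 2^3 = 0
  Digit '0' (value 0) x 2^2 = 0
  Digit '1' (value 1) x 2^1 = 2
  Digit '1' (value 1) x 2^0 = 1
Sum = 4819

4819


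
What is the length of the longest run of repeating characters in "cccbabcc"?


Input: "cccbabcc"
Scanning for longest run:
  Position 1 ('c'): continues run of 'c', length=2
  Position 2 ('c'): continues run of 'c', length=3
  Position 3 ('b'): new char, reset run to 1
  Position 4 ('a'): new char, reset run to 1
  Position 5 ('b'): new char, reset run to 1
  Position 6 ('c'): new char, reset run to 1
  Position 7 ('c'): continues run of 'c', length=2
Longest run: 'c' with length 3

3


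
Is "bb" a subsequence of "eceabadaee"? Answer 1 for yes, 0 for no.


Check if "bb" is a subsequence of "eceabadaee"
Greedy scan:
  Position 0 ('e'): no match needed
  Position 1 ('c'): no match needed
  Position 2 ('e'): no match needed
  Position 3 ('a'): no match needed
  Position 4 ('b'): matches sub[0] = 'b'
  Position 5 ('a'): no match needed
  Position 6 ('d'): no match needed
  Position 7 ('a'): no match needed
  Position 8 ('e'): no match needed
  Position 9 ('e'): no match needed
Only matched 1/2 characters => not a subsequence

0


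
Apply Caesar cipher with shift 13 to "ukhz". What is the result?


Caesar cipher: shift "ukhz" by 13
  'u' (pos 20) + 13 = pos 7 = 'h'
  'k' (pos 10) + 13 = pos 23 = 'x'
  'h' (pos 7) + 13 = pos 20 = 'u'
  'z' (pos 25) + 13 = pos 12 = 'm'
Result: hxum

hxum


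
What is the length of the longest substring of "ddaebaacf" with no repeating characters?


Input: "ddaebaacf"
Sliding window (track last position of each char):
  Position 0 ('d'): window [0,0] length 1 -- new best
  Position 1 ('d'): repeat (last at 0), move window start to 1
  Position 1 ('d'): window [1,1] length 1
  Position 2 ('a'): window [1,2] length 2 -- new best
  Position 3 ('e'): window [1,3] length 3 -- new best
  Position 4 ('b'): window [1,4] length 4 -- new best
  Position 5 ('a'): repeat (last at 2), move window start to 3
  Position 5 ('a'): window [3,5] length 3
  Position 6 ('a'): repeat (last at 5), move window start to 6
  Position 6 ('a'): window [6,6] length 1
  Position 7 ('c'): window [6,7] length 2
  Position 8 ('f'): window [6,8] length 3
Longest substring with no repeats: "daeb" with length 4

4
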